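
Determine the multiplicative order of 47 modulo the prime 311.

The order of 47 must divide p − 1 = 310 = 2 · 5 · 31.
Divisors: 1, 2, 5, 10, 31, 62, 155, 310.
Check each in increasing order: 47^1 ≡ 47;  47^2 ≡ 32;  47^5 ≡ 234;  47^10 ≡ 20;  47^31 ≡ 1.
Smallest exponent giving 1 is 31.

31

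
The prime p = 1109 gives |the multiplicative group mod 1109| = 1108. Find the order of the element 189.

The order of 189 must divide p − 1 = 1108 = 2^2 · 277.
Divisors: 1, 2, 4, 277, 554, 1108.
Check each in increasing order: 189^1 ≡ 189;  189^2 ≡ 233;  189^4 ≡ 1057;  189^277 ≡ 1.
Smallest exponent giving 1 is 277.

277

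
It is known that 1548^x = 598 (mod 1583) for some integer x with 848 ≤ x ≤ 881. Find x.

Compute 1548^848 mod 1583 = 738, then multiply by 1548 repeatedly:
  1548^848=738  1548^849=1081  1548^850=157  1548^851=837  1548^852=782
  1548^853=1124  1548^854=235  1548^855=1273  1548^856=1352  1548^857=170
  1548^858=382  1548^859=877  1548^860=965  1548^861=1051  1548^862=1207
  1548^863=496  1548^864=53  1548^865=1311  1548^866=22  1548^867=813
  1548^868=39  1548^869=218  1548^870=285  1548^871=1106  1548^872=865
  1548^873=1385  1548^874=598
Found 598 at exponent 874.

874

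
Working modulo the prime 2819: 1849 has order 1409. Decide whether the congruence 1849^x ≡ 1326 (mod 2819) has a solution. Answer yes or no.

1326 ∈ ⟨1849⟩ iff 1326^1409 ≡ 1 (mod 2819), since |⟨1849⟩| = 1409.
1326^1409 mod 2819 = 2818.
Since 2818 ≠ 1, 1326 does not lie in the subgroup.

no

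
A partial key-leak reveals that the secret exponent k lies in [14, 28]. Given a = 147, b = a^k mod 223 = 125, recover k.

Compute 147^14 mod 223 = 138, then multiply by 147 repeatedly:
  147^14=138  147^15=216  147^16=86  147^17=154  147^18=115
  147^19=180  147^20=146  147^21=54  147^22=133  147^23=150
  147^24=196  147^25=45  147^26=148  147^27=125
Found 125 at exponent 27.

27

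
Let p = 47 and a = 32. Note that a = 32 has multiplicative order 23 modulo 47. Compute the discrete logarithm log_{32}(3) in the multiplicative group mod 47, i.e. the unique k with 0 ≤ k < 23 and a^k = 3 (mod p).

13

Successive powers of 32 modulo 47:
  32^0=1  32^1=32  32^2=37  32^3=9  32^4=6  32^5=4
  32^6=34  32^7=7  32^8=36  32^9=24  32^10=16  32^11=42
  32^12=28  32^13=3
So 32^13 ≡ 3 (mod 47), giving k = 13.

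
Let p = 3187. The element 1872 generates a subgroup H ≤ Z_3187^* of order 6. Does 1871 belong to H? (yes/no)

1871 ∈ ⟨1872⟩ iff 1871^6 ≡ 1 (mod 3187), since |⟨1872⟩| = 6.
1871^6 mod 3187 = 1.
Since 1 = 1, 1871 lies in the subgroup.

yes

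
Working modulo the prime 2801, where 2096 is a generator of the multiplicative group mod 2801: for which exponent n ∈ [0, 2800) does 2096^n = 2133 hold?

Baby-step giant-step with m = ceil(sqrt(2800)) = 53.
Baby table (2096^j mod 2801 for j=0..52):
  0:1  1:2096  2:1248  3:2475  4:148  5:2098  6:2639  7:2170
  8:2297  9:2394  10:1233  11:1846  12:1035  13:1386  14:419  15:1511
  16:1926  17:655  18:390  19:2349  20:2147  21:1706  22:1700  23:328
  24:1243  25:398  26:2311  27:927  28:1899  29:83  30:306  31:2748
  32:952  33:1080  34:472  35:559  36:846  37:183  38:2632  39:1503
  40:1964  41:1875  42:197  43:1165  44:2169  45:201  46:1146  47:1559
  48:1698  49:1738  50:1548  51:1050  52:2015
Giant step factor: 2096^(-53) ≡ 2400 (mod 2801).
Scan 2133·2400^i mod 2801 for i = 0, 1, …:
  i=0: 2133   i=1: 1773   i=2: 481   i=3: 388
  i=4: 1268   i=5: 1314   i=6: 2475
Match at i=6, j=3: n = 6·53 + 3 = 321.

321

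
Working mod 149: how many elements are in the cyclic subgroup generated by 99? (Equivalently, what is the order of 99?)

The order of 99 must divide p − 1 = 148 = 2^2 · 37.
Divisors: 1, 2, 4, 37, 74, 148.
Check each in increasing order: 99^1 ≡ 99;  99^2 ≡ 116;  99^4 ≡ 46;  99^37 ≡ 44;  99^74 ≡ 148;  99^148 ≡ 1.
Smallest exponent giving 1 is 148.

148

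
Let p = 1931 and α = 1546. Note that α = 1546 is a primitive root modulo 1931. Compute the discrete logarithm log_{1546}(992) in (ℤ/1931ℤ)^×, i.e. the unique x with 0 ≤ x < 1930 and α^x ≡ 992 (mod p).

1626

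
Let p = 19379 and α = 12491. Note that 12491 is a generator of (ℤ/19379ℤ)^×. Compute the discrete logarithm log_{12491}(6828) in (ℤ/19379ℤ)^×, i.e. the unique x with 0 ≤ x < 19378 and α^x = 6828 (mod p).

172

Baby-step giant-step with m = ceil(sqrt(19378)) = 140.
Baby table (12491^j mod 19379 for j=0..139):
  0:1  1:12491  2:4752  3:18734  4:4969  5:16221  6:9066  7:11909
  8:2115  9:4888  10:12158  11:11734  12:6017  13:6585  14:8759  15:14214
  16:16055  17:9113  18:17616  19:12290  20:13331  21:13153  22:18340  23:5781
  24:4317  25:11269  26:11402  27:6111  28:17999  29:9730  30:11721  31:18045
  32:2946  33:17144  34:7754  35:18351  36:7529  37:17831  38:4174  39:7924
  40:10131  41:1451  42:5076  43:15607  44:13676  45:1031  46:10565  47:15804
  48:13270  49:6983  50:19153  51:6368  52:11272  53:10117  54:988  55:16064
  56:5258  57:2247  58:6485  59:19294  60:4110  61:3039  62:16067  63:3973
  64:16503  65:4550  66:14822  67:14015  68:10858  69:13036  70:10318  71:11788
  72:2266  73:11266  74:12687  75:11234  76:555  77:14202  78:1816  79:10226
  80:5977  81:10799  82:12469  83:1256  84:11085  85:19159  86:3798  87:1026
  88:6247  89:11423  90:16495  91:1517  92:15564  93:19175  94:9864  95:18921
  96:15306  97:13411  98:4725  99:10920  100:12318  101:14257  102:10556  103:280
  104:9260  105:12788  106:13190  107:15411  108:7194  109:19210  110:1332  111:10830
  112:12110  113:12915  114:10469  115:18166  116:2795  117:10766  118:7225  119:18851
  120:12991  121:10214  122:11117  123:11912  124:830  125:19144  126:10223  127:7262
  128:15922  129:14404  130:5728  131:1180  132:11340  133:6829  134:14060  135:10962
  136:13707  137:672  138:2845  139:15188
Giant step factor: 12491^(-140) ≡ 4445 (mod 19379).
Scan 6828·4445^i mod 19379 for i = 0, 1, …:
  i=0: 6828   i=1: 2946
Match at i=1, j=32: x = 1·140 + 32 = 172.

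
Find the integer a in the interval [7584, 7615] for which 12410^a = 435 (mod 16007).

Compute 12410^7584 mod 16007 = 8783, then multiply by 12410 repeatedly:
  12410^7584=8783  12410^7585=5367  12410^7586=15350  12410^7587=10200  12410^7588=14651
  12410^7589=11404  12410^7590=5753  12410^7591=3510  12410^7592=4053  12410^7593=3736
  12410^7594=7488  12410^7595=5445  12410^7596=6903  12410^7597=12773  12410^7598=11616
  12410^7599=11525  12410^7600=2705  12410^7601=2371  12410^7602=3244  12410^7603=435
Found 435 at exponent 7603.

7603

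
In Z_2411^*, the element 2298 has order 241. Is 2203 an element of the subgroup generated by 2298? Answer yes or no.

2203 ∈ ⟨2298⟩ iff 2203^241 ≡ 1 (mod 2411), since |⟨2298⟩| = 241.
2203^241 mod 2411 = 2398.
Since 2398 ≠ 1, 2203 does not lie in the subgroup.

no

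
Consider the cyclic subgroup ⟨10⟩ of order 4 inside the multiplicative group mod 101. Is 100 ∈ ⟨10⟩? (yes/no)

⟨10⟩ has order 4; its elements mod 101 are {1, 10, 91, 100}.
100 is in this set.

yes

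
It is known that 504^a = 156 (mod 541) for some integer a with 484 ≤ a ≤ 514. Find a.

491

Compute 504^484 mod 541 = 478, then multiply by 504 repeatedly:
  504^484=478  504^485=167  504^486=313  504^487=321  504^488=25
  504^489=157  504^490=142  504^491=156
Found 156 at exponent 491.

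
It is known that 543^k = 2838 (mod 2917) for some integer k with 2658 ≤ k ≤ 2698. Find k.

2692

Compute 543^2658 mod 2917 = 1610, then multiply by 543 repeatedly:
  543^2658=1610  543^2659=2047  543^2660=144  543^2661=2350  543^2662=1321
  543^2663=2638  543^2664=187  543^2665=2363  543^2666=2546  543^2667=2737
  543^2668=1438  543^2669=1995  543^2670=1078  543^2671=1954  543^2672=2151
  543^2673=1193  543^2674=225  543^2675=2578  543^2676=2611  543^2677=111
  543^2678=1933  543^2679=2416  543^2680=2155  543^2681=448  543^2682=1153
  543^2683=1841  543^2684=2049  543^2685=1230  543^2686=2814  543^2687=2411
  543^2688=2357  543^2689=2205  543^2690=1345  543^2691=1085  543^2692=2838
Found 2838 at exponent 2692.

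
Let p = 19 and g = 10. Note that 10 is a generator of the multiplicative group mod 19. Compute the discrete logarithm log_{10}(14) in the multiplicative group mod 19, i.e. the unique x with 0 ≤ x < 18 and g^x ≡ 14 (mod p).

11

Successive powers of 10 modulo 19:
  10^0=1  10^1=10  10^2=5  10^3=12  10^4=6  10^5=3
  10^6=11  10^7=15  10^8=17  10^9=18  10^10=9  10^11=14
So 10^11 ≡ 14 (mod 19), giving x = 11.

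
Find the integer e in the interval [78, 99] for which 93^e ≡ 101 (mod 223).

98

Compute 93^78 mod 223 = 210, then multiply by 93 repeatedly:
  93^78=210  93^79=129  93^80=178  93^81=52  93^82=153
  93^83=180  93^84=15  93^85=57  93^86=172  93^87=163
  93^88=218  93^89=204  93^90=17  93^91=20  93^92=76
  93^93=155  93^94=143  93^95=142  93^96=49  93^97=97
  93^98=101
Found 101 at exponent 98.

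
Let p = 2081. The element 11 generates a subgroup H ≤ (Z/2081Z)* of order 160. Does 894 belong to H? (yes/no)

yes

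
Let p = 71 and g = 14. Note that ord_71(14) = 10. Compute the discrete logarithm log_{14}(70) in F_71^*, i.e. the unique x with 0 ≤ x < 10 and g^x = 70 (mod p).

Successive powers of 14 modulo 71:
  14^0=1  14^1=14  14^2=54  14^3=46  14^4=5  14^5=70
So 14^5 ≡ 70 (mod 71), giving x = 5.

5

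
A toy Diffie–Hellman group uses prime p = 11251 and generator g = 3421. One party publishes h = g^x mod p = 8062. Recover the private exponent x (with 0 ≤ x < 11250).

7306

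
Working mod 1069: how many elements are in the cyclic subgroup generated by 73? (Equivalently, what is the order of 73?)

The order of 73 must divide p − 1 = 1068 = 2^2 · 3 · 89.
Divisors: 1, 2, 3, 4, 6, 12, 89, 178, 267, 356, 534, 1068.
Check each in increasing order: 73^1 ≡ 73;  73^2 ≡ 1053;  73^3 ≡ 970;  73^4 ≡ 256;  73^6 ≡ 180;  73^12 ≡ 330;  73^89 ≡ 249;  73^178 ≡ 1068;  73^267 ≡ 820;  73^356 ≡ 1.
Smallest exponent giving 1 is 356.

356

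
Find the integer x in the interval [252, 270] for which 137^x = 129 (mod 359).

253

Compute 137^252 mod 359 = 111, then multiply by 137 repeatedly:
  137^252=111  137^253=129
Found 129 at exponent 253.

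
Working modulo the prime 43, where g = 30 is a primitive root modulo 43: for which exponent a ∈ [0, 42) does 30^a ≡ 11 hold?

18

Successive powers of 30 modulo 43:
  30^0=1  30^1=30  30^2=40  30^3=39  30^4=9  30^5=12
  30^6=16  30^7=7  30^8=38  30^9=22  30^10=15  30^11=20
  30^12=41  30^13=26  30^14=6  30^15=8  30^16=25  30^17=19
  30^18=11
So 30^18 ≡ 11 (mod 43), giving a = 18.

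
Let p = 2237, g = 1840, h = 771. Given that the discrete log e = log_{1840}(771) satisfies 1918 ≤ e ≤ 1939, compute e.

1934

Compute 1840^1918 mod 2237 = 78, then multiply by 1840 repeatedly:
  1840^1918=78  1840^1919=352  1840^1920=1187  1840^1921=768  1840^1922=1573
  1840^1923=1879  1840^1924=1195  1840^1925=2066  1840^1926=777  1840^1927=237
  1840^1928=2102  1840^1929=2144  1840^1930=1129  1840^1931=1424  1840^1932=633
  1840^1933=1480  1840^1934=771
Found 771 at exponent 1934.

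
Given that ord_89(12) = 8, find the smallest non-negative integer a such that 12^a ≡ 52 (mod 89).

Successive powers of 12 modulo 89:
  12^0=1  12^1=12  12^2=55  12^3=37  12^4=88  12^5=77
  12^6=34  12^7=52
So 12^7 ≡ 52 (mod 89), giving a = 7.

7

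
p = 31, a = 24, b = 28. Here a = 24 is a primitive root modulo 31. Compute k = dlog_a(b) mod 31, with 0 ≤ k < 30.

Successive powers of 24 modulo 31:
  24^0=1  24^1=24  24^2=18  24^3=29  24^4=14  24^5=26
  24^6=4  24^7=3  24^8=10  24^9=23  24^10=25  24^11=11
  24^12=16  24^13=12  24^14=9  24^15=30  24^16=7  24^17=13
  24^18=2  24^19=17  24^20=5  24^21=27  24^22=28
So 24^22 ≡ 28 (mod 31), giving k = 22.

22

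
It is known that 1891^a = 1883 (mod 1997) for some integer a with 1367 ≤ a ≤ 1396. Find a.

1379

Compute 1891^1367 mod 1997 = 1124, then multiply by 1891 repeatedly:
  1891^1367=1124  1891^1368=676  1891^1369=236  1891^1370=945  1891^1371=1677
  1891^1372=1968  1891^1373=1077  1891^1374=1664  1891^1375=1349  1891^1376=790
  1891^1377=134  1891^1378=1772  1891^1379=1883
Found 1883 at exponent 1379.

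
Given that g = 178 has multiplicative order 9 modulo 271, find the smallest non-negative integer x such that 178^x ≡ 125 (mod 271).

Successive powers of 178 modulo 271:
  178^0=1  178^1=178  178^2=248  178^3=242  178^4=258  178^5=125
So 178^5 ≡ 125 (mod 271), giving x = 5.

5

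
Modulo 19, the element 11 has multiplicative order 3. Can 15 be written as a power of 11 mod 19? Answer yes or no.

no

⟨11⟩ has order 3; its elements mod 19 are {1, 7, 11}.
15 is not in this set.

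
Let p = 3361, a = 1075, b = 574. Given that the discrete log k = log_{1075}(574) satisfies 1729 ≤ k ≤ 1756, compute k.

Compute 1075^1729 mod 3361 = 3268, then multiply by 1075 repeatedly:
  1075^1729=3268  1075^1730=855  1075^1731=1572  1075^1732=2678  1075^1733=1834
  1075^1734=2004  1075^1735=3260  1075^1736=2338  1075^1737=2683  1075^1738=487
  1075^1739=2570  1075^1740=8  1075^1741=1878  1075^1742=2250  1075^1743=2191
  1075^1744=2625  1075^1745=1996  1075^1746=1382  1075^1747=88  1075^1748=492
  1075^1749=1223  1075^1750=574
Found 574 at exponent 1750.

1750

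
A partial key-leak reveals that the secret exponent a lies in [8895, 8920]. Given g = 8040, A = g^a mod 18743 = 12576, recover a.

8912

Compute 8040^8895 mod 18743 = 11285, then multiply by 8040 repeatedly:
  8040^8895=11285  8040^8896=15280  8040^8897=9578  8040^8898=10876  8040^8899=6945
  8040^8900=2403  8040^8901=14830  8040^8902=8977  8040^8903=14530  8040^8904=14824
  8040^8905=16966  8040^8906=13829  8040^8907=1684  8040^8908=6914  8040^8909=15565
  8040^8910=14332  8040^8911=16059  8040^8912=12576
Found 12576 at exponent 8912.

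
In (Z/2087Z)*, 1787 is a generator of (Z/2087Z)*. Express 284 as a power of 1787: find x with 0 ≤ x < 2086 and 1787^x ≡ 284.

286

Baby-step giant-step with m = ceil(sqrt(2086)) = 46.
Baby table (1787^j mod 2087 for j=0..45):
  0:1  1:1787  2:259  3:1606  4:297  5:641  6:1791  7:1146
  8:555  9:460  10:1829  11:181  12:2049  13:965  14:593  15:1582
  16:1236  17:686  18:813  19:279  20:1867  21:1303  22:1456  23:1470
  24:1444  25:896  26:423  27:407  28:1033  29:1063  30:411  31:1920
  32:12  33:574  34:1021  35:489  36:1477  37:1431  38:622  39:1230
  40:399  41:1346  42:1078  43:85  44:1631  45:1145
Giant step factor: 1787^(-46) ≡ 310 (mod 2087).
Scan 284·310^i mod 2087 for i = 0, 1, …:
  i=0: 284   i=1: 386   i=2: 701   i=3: 262
  i=4: 1914   i=5: 632   i=6: 1829
Match at i=6, j=10: x = 6·46 + 10 = 286.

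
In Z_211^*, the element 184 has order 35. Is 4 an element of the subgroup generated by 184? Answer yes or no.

no

4 ∈ ⟨184⟩ iff 4^35 ≡ 1 (mod 211), since |⟨184⟩| = 35.
4^35 mod 211 = 196.
Since 196 ≠ 1, 4 does not lie in the subgroup.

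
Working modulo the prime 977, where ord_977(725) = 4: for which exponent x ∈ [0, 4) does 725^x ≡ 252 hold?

Successive powers of 725 modulo 977:
  725^0=1  725^1=725  725^2=976  725^3=252
So 725^3 ≡ 252 (mod 977), giving x = 3.

3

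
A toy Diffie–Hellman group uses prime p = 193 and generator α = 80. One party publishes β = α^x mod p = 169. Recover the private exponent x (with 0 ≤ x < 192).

Baby-step giant-step with m = ceil(sqrt(192)) = 14.
Baby table (80^j mod 193 for j=0..13):
  0:1  1:80  2:31  3:164  4:189  5:66  6:69  7:116
  8:16  9:122  10:110  11:115  12:129  13:91
Giant step factor: 80^(-14) ≡ 25 (mod 193).
Scan 169·25^i mod 193 for i = 0, 1, …:
  i=0: 169   i=1: 172   i=2: 54   i=3: 192
  i=4: 168   i=5: 147   i=6: 8   i=7: 7
  i=8: 175   i=9: 129
Match at i=9, j=12: x = 9·14 + 12 = 138.

138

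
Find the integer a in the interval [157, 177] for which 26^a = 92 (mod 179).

Compute 26^157 mod 179 = 162, then multiply by 26 repeatedly:
  26^157=162  26^158=95  26^159=143  26^160=138  26^161=8
  26^162=29  26^163=38  26^164=93  26^165=91  26^166=39
  26^167=119  26^168=51  26^169=73  26^170=108  26^171=123
  26^172=155  26^173=92
Found 92 at exponent 173.

173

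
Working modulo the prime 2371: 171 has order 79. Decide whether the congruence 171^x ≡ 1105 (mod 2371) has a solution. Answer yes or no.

no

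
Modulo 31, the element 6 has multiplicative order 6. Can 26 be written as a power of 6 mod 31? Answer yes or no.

yes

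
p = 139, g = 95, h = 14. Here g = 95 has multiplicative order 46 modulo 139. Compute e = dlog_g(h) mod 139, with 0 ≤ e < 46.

21

Successive powers of 95 modulo 139:
  95^0=1  95^1=95  95^2=129  95^3=23  95^4=100  95^5=48
  95^6=112  95^7=76  95^8=131  95^9=74  95^10=80  95^11=94
  95^12=34  95^13=33  95^14=77  95^15=87  95^16=64  95^17=103
  95^18=55  95^19=82  95^20=6  95^21=14
So 95^21 ≡ 14 (mod 139), giving e = 21.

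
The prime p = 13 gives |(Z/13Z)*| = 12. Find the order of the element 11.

The order of 11 must divide p − 1 = 12 = 2^2 · 3.
Divisors: 1, 2, 3, 4, 6, 12.
Check each in increasing order: 11^1 ≡ 11;  11^2 ≡ 4;  11^3 ≡ 5;  11^4 ≡ 3;  11^6 ≡ 12;  11^12 ≡ 1.
Smallest exponent giving 1 is 12.

12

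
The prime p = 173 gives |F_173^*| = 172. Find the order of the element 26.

172

The order of 26 must divide p − 1 = 172 = 2^2 · 43.
Divisors: 1, 2, 4, 43, 86, 172.
Check each in increasing order: 26^1 ≡ 26;  26^2 ≡ 157;  26^4 ≡ 83;  26^43 ≡ 93;  26^86 ≡ 172;  26^172 ≡ 1.
Smallest exponent giving 1 is 172.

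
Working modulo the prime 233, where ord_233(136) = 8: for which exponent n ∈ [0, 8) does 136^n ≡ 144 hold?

6

Successive powers of 136 modulo 233:
  136^0=1  136^1=136  136^2=89  136^3=221  136^4=232  136^5=97
  136^6=144
So 136^6 ≡ 144 (mod 233), giving n = 6.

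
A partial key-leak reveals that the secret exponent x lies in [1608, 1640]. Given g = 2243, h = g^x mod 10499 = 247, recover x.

1630

Compute 2243^1608 mod 10499 = 2567, then multiply by 2243 repeatedly:
  2243^1608=2567  2243^1609=4329  2243^1610=8871  2243^1611=2048  2243^1612=5601
  2243^1613=6239  2243^1614=9409  2243^1615=1397  2243^1616=4769  2243^1617=8885
  2243^1618=1953  2243^1619=2496  2243^1620=2561  2243^1621=1370  2243^1622=7202
  2243^1623=6624  2243^1624=1547  2243^1625=5251  2243^1626=8614  2243^1627=3042
  2243^1628=9355  2243^1629=6263  2243^1630=247
Found 247 at exponent 1630.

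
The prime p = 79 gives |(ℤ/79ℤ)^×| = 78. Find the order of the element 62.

The order of 62 must divide p − 1 = 78 = 2 · 3 · 13.
Divisors: 1, 2, 3, 6, 13, 26, 39, 78.
Check each in increasing order: 62^1 ≡ 62;  62^2 ≡ 52;  62^3 ≡ 64;  62^6 ≡ 67;  62^13 ≡ 1.
Smallest exponent giving 1 is 13.

13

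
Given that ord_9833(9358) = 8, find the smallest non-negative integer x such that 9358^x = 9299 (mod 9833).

2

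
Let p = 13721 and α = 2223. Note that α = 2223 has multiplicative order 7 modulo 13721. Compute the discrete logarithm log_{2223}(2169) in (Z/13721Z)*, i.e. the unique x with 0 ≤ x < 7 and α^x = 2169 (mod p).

Successive powers of 2223 modulo 13721:
  2223^0=1  2223^1=2223  2223^2=2169
So 2223^2 ≡ 2169 (mod 13721), giving x = 2.

2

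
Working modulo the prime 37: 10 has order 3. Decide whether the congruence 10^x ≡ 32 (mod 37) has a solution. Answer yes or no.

⟨10⟩ has order 3; its elements mod 37 are {1, 10, 26}.
32 is not in this set.

no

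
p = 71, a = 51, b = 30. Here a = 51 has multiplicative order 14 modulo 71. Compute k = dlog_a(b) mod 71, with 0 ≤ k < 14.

Successive powers of 51 modulo 71:
  51^0=1  51^1=51  51^2=45  51^3=23  51^4=37  51^5=41
  51^6=32  51^7=70  51^8=20  51^9=26  51^10=48  51^11=34
  51^12=30
So 51^12 ≡ 30 (mod 71), giving k = 12.

12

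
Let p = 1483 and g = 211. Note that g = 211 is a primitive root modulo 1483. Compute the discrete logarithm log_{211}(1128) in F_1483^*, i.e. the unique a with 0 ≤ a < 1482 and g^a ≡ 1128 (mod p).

922

Baby-step giant-step with m = ceil(sqrt(1482)) = 39.
Baby table (211^j mod 1483 for j=0..38):
  0:1  1:211  2:31  3:609  4:961  5:1083  6:131  7:947
  8:1095  9:1180  10:1319  11:988  12:848  13:968  14:1077  15:348
  16:761  17:407  18:1346  19:753  20:202  21:1098  22:330  23:1412
  24:1332  25:765  26:1251  27:1470  28:223  29:1080  30:981  31:854
  32:751  33:1263  34:1036  35:595  36:973  37:649  38:503
Giant step factor: 211^(-39) ≡ 941 (mod 1483).
Scan 1128·941^i mod 1483 for i = 0, 1, …:
  i=0: 1128   i=1: 1103   i=2: 1306   i=3: 1022
  i=4: 718   i=5: 873   i=6: 1394   i=7: 782
  i=8: 294   i=9: 816     …   i=22: 461
  i=23: 765
Match at i=23, j=25: a = 23·39 + 25 = 922.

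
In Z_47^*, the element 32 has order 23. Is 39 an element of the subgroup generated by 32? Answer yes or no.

⟨32⟩ has order 23; its elements mod 47 are {1, 2, 3, 4, 6, 7, 8, 9, 12, 14, 16, 17, 18, 21, 24, 25, 27, 28, 32, 34, 36, 37, 42}.
39 is not in this set.

no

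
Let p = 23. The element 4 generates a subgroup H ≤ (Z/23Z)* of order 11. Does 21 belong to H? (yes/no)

no

⟨4⟩ has order 11; its elements mod 23 are {1, 2, 3, 4, 6, 8, 9, 12, 13, 16, 18}.
21 is not in this set.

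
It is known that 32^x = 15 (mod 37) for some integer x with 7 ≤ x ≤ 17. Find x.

17

Compute 32^7 mod 37 = 19, then multiply by 32 repeatedly:
  32^7=19  32^8=16  32^9=31  32^10=30  32^11=35
  32^12=10  32^13=24  32^14=28  32^15=8  32^16=34
  32^17=15
Found 15 at exponent 17.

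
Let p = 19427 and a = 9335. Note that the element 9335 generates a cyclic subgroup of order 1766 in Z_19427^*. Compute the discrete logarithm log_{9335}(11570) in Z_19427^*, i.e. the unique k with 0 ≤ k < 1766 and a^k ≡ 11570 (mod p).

Baby-step giant-step with m = ceil(sqrt(1766)) = 43.
Baby table (9335^j mod 19427 for j=0..42):
  0:1  1:9335  2:12130  3:12994  4:16229  5:5969  6:3979  7:18968
  8:8602  9:7879  10:19270  11:10857  12:18863  13:19204  14:16411  15:14790
  16:16388  17:13782  18:9376  19:6325  20:5222  21:5027  22:10840  23:15584
  24:7264  25:9210  26:10875  27:12050  28:4420  29:17179  30:15507  31:7268
  32:7696  33:1114  34:5745  35:11055  36:2201  37:11996  38:5432  39:3250
  40:13203  41:5117  42:15629
Giant step factor: 9335^(-43) ≡ 8124 (mod 19427).
Scan 11570·8124^i mod 19427 for i = 0, 1, …:
  i=0: 11570   i=1: 6854   i=2: 4114   i=3: 7696
Match at i=3, j=32: k = 3·43 + 32 = 161.

161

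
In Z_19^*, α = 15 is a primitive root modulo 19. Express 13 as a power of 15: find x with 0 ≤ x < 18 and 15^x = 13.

7

Successive powers of 15 modulo 19:
  15^0=1  15^1=15  15^2=16  15^3=12  15^4=9  15^5=2
  15^6=11  15^7=13
So 15^7 ≡ 13 (mod 19), giving x = 7.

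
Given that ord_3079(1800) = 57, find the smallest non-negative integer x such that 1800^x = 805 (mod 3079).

Successive powers of 1800 modulo 3079:
  1800^0=1  1800^1=1800  1800^2=892  1800^3=1441  1800^4=1282  1800^5=1429
  1800^6=1235  1800^7=3041  1800^8=2417  1800^9=3052  1800^10=664  1800^11=548
  1800^12=1120  1800^13=2334  1800^14=1444  1800^15=524  1800^16=1026  1800^17=2479
  1800^18=729  1800^19=546  1800^20=599  1800^21=550  1800^22=1641  1800^23=1039
  1800^24=1247  1800^25=9  1800^26=805
So 1800^26 ≡ 805 (mod 3079), giving x = 26.

26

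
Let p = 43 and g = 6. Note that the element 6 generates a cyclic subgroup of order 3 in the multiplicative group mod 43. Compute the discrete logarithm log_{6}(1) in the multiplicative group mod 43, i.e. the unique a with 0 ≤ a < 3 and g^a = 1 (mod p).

Successive powers of 6 modulo 43:
  6^0=1
So 6^0 ≡ 1 (mod 43), giving a = 0.

0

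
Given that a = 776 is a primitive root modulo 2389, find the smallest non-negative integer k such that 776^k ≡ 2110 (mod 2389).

1428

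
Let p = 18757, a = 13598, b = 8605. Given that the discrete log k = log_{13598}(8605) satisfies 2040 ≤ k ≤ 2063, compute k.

2053

Compute 13598^2040 mod 18757 = 15980, then multiply by 13598 repeatedly:
  13598^2040=15980  13598^2041=14952  13598^2042=10173  13598^2043=18336  13598^2044=14884
  13598^2045=4602  13598^2046=4644  13598^2047=13050  13598^2048=12680  13598^2049=8296
  13598^2050=4410  13598^2051=1051  13598^2052=17421  13598^2053=8605
Found 8605 at exponent 2053.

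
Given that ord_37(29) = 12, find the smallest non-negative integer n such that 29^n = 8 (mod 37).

7

Successive powers of 29 modulo 37:
  29^0=1  29^1=29  29^2=27  29^3=6  29^4=26  29^5=14
  29^6=36  29^7=8
So 29^7 ≡ 8 (mod 37), giving n = 7.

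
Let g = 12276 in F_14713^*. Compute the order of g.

4904

The order of 12276 must divide p − 1 = 14712 = 2^3 · 3 · 613.
Divisors: 1, 2, 3, 4, 6, 8, 12, 24, 613, 1226, 1839, 2452, 3678, 4904, 7356, 14712.
Check each in increasing order: 12276^1 ≡ 12276;  12276^2 ≡ 9630;  12276^3 ≡ 13638;  12276^4 ≡ 861;  12276^6 ≡ 8011;  12276^8 ≡ 5671;  12276^12 ≡ 12728;  12276^24 ≡ 11854;  12276^613 ≡ 3230;  12276^1226 ≡ 1383;  12276^1839 ≡ 9051;  12276^2452 ≡ 14712;  12276^3678 ≡ 13330;  12276^4904 ≡ 1.
Smallest exponent giving 1 is 4904.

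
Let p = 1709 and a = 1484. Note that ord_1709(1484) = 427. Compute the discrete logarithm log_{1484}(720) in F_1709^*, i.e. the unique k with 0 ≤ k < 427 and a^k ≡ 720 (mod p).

283

Baby-step giant-step with m = ceil(sqrt(427)) = 21.
Baby table (1484^j mod 1709 for j=0..20):
  0:1  1:1484  2:1064  3:1569  4:738  5:1432  6:801  7:929
  8:1182  9:654  10:1533  11:293  12:726  13:714  14:1705  15:900
  16:871  17:560  18:466  19:1108  20:214
Giant step factor: 1484^(-21) ≡ 1233 (mod 1709).
Scan 720·1233^i mod 1709 for i = 0, 1, …:
  i=0: 720   i=1: 789   i=2: 416   i=3: 228
  i=4: 848   i=5: 1385   i=6: 414   i=7: 1180
  i=8: 581   i=9: 302   i=10: 1513   i=11: 1010
  i=12: 1178   i=13: 1533
Match at i=13, j=10: k = 13·21 + 10 = 283.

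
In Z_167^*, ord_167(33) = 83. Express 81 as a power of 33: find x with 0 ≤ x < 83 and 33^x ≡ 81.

82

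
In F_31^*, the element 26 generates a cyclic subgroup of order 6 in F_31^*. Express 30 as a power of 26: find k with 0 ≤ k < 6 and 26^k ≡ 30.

3

Successive powers of 26 modulo 31:
  26^0=1  26^1=26  26^2=25  26^3=30
So 26^3 ≡ 30 (mod 31), giving k = 3.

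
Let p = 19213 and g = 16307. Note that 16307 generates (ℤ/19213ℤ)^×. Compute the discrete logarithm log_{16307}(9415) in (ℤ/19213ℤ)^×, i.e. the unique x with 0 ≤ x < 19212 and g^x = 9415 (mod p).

Baby-step giant-step with m = ceil(sqrt(19212)) = 139.
Baby table (16307^j mod 19213 for j=0..138):
  0:1  1:16307  2:10329  3:13845  4:17665  5:2646  6:15137  7:9648
  8:13892  9:15574  10:7784  11:12610  12:13744  13:3763  14:16132  15:128
  16:12292  17:15628  18:4564  19:13199  20:12067  21:16236  22:5312  23:10580
  24:14533  25:16489  26:188  27:10849  28:1339  29:9105  30:16384  31:17123
  32:2232  33:7802  34:17941  35:7536  36:3204  37:7481  38:9330  39:15776
  40:16375  41:4851  42:5336  43:17688  44:12660  45:2935  46:1462  47:16714
  48:18793  49:10101  50:3958  51:6639  52:16131  53:3034  54:1963  55:1783
  56:6112  57:10553  58:16143  59:6588  60:10633  61:14219  62:6749  63:3879
  64:5657  65:7086  66:4420  67:8977  68:4092  69:1495  70:16881  71:13816
  72:5874  73:10513  74:17105  75:16114  76:14010  77:18500  78:16187  79:13215
  80:3997  81:8583  82:15489  83:5025  84:18443  85:8912  86:852  87:2565
  88:754  89:18371  90:6801  91:6471  92:4801  93:16145  94:776  95:12078
  96:3483  97:3653  98:9171  99:16718  100:7169  101:12991  102:1699  103:447
  104:7502  105:5943  106:2129  107:18925  108:10769  109:3263  110:8944  111:3925
  112:6472  113:1895  114:7261  115:14621  116:10530  117:6129  118:18790  119:18819
  120:11397  121:3530  122:1562  123:14309  124:14191  125:11265  126:2862  127:2257
  128:12004  129:7184  130:7827  131:2930  132:15992  133:3495  134:7207  135:17841
  136:9941  137:7806  138:6317
Giant step factor: 16307^(-139) ≡ 15286 (mod 19213).
Scan 9415·15286^i mod 19213 for i = 0, 1, …:
  i=0: 9415   i=1: 12320   i=2: 16907   i=3: 6339
  i=4: 6795   i=5: 2892   i=6: 17212   i=7: 19023
  i=8: 16036   i=9: 6842     …   i=50: 18685
  i=51: 17665
Match at i=51, j=4: x = 51·139 + 4 = 7093.

7093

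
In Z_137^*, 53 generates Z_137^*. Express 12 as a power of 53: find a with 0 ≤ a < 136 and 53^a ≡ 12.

23

Successive powers of 53 modulo 137:
  53^0=1  53^1=53  53^2=69  53^3=95  53^4=103  53^5=116
  53^6=120  53^7=58  53^8=60  53^9=29  53^10=30  53^11=83
  53^12=15  53^13=110  53^14=76  53^15=55  53^16=38  53^17=96
  53^18=19  53^19=48  53^20=78  53^21=24  53^22=39  53^23=12
So 53^23 ≡ 12 (mod 137), giving a = 23.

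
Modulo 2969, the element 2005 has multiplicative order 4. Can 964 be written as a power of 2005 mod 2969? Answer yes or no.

⟨2005⟩ has order 4; its elements mod 2969 are {1, 964, 2005, 2968}.
964 is in this set.

yes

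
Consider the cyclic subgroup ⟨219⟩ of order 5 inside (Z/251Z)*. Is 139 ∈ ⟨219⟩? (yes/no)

no

⟨219⟩ has order 5; its elements mod 251 are {1, 20, 113, 149, 219}.
139 is not in this set.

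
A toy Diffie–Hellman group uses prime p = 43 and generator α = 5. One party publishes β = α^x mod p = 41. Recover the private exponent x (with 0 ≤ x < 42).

12

Successive powers of 5 modulo 43:
  5^0=1  5^1=5  5^2=25  5^3=39  5^4=23  5^5=29
  5^6=16  5^7=37  5^8=13  5^9=22  5^10=24  5^11=34
  5^12=41
So 5^12 ≡ 41 (mod 43), giving x = 12.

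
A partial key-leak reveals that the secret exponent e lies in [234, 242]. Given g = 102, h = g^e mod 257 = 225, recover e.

240

Compute 102^234 mod 257 = 153, then multiply by 102 repeatedly:
  102^234=153  102^235=186  102^236=211  102^237=191  102^238=207
  102^239=40  102^240=225
Found 225 at exponent 240.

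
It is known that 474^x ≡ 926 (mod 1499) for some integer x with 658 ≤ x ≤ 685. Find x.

Compute 474^658 mod 1499 = 1078, then multiply by 474 repeatedly:
  474^658=1078  474^659=1312  474^660=1302  474^661=1059  474^662=1300
  474^663=111  474^664=149  474^665=173  474^666=1056  474^667=1377
  474^668=633  474^669=242  474^670=784  474^671=1363  474^672=1492
  474^673=1179  474^674=1218  474^675=217  474^676=926
Found 926 at exponent 676.

676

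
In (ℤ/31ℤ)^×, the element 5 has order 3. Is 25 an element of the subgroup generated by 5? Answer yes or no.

25 ∈ ⟨5⟩ iff 25^3 ≡ 1 (mod 31), since |⟨5⟩| = 3.
25^3 mod 31 = 1.
Since 1 = 1, 25 lies in the subgroup.

yes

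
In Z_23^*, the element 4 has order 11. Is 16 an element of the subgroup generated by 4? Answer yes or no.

⟨4⟩ has order 11; its elements mod 23 are {1, 2, 3, 4, 6, 8, 9, 12, 13, 16, 18}.
16 is in this set.

yes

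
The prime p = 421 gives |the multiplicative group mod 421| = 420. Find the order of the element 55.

70

The order of 55 must divide p − 1 = 420 = 2^2 · 3 · 5 · 7.
Divisors: 1, 2, 3, 4, 5, 6, 7, 10, 12, 14, 15, 20, 21, 28, 30, 35, 42, 60, 70, 84, 105, 140, 210, 420.
Check each in increasing order: 55^1 ≡ 55;  55^2 ≡ 78;  55^3 ≡ 80;  55^4 ≡ 190;  55^5 ≡ 346;  55^6 ≡ 85;  55^7 ≡ 44;  55^10 ≡ 152;  55^12 ≡ 68;  55^14 ≡ 252;  55^15 ≡ 388;  55^20 ≡ 370;  55^21 ≡ 142;  55^28 ≡ 354;  55^30 ≡ 247;  55^35 ≡ 420;  55^42 ≡ 377;  55^60 ≡ 385;  55^70 ≡ 1.
Smallest exponent giving 1 is 70.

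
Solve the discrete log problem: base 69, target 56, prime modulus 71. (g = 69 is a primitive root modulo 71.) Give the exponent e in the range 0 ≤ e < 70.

9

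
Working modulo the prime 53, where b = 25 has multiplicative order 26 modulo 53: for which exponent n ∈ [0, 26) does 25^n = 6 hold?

Successive powers of 25 modulo 53:
  25^0=1  25^1=25  25^2=42  25^3=43  25^4=15  25^5=4
  25^6=47  25^7=9  25^8=13  25^9=7  25^10=16  25^11=29
  25^12=36  25^13=52  25^14=28  25^15=11  25^16=10  25^17=38
  25^18=49  25^19=6
So 25^19 ≡ 6 (mod 53), giving n = 19.

19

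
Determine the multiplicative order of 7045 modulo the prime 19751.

9875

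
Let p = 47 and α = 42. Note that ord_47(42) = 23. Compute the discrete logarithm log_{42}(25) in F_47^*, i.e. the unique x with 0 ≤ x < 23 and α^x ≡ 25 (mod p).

2

Successive powers of 42 modulo 47:
  42^0=1  42^1=42  42^2=25
So 42^2 ≡ 25 (mod 47), giving x = 2.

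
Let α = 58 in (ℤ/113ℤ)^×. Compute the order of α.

112

The order of 58 must divide p − 1 = 112 = 2^4 · 7.
Divisors: 1, 2, 4, 7, 8, 14, 16, 28, 56, 112.
Check each in increasing order: 58^1 ≡ 58;  58^2 ≡ 87;  58^4 ≡ 111;  58^7 ≡ 78;  58^8 ≡ 4;  58^14 ≡ 95;  58^16 ≡ 16;  58^28 ≡ 98;  58^56 ≡ 112;  58^112 ≡ 1.
Smallest exponent giving 1 is 112.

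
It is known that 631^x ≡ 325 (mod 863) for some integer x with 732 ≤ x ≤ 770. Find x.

747

Compute 631^732 mod 863 = 296, then multiply by 631 repeatedly:
  631^732=296  631^733=368  631^734=61  631^735=519  631^736=412
  631^737=209  631^738=703  631^739=11  631^740=37  631^741=46
  631^742=547  631^743=820  631^744=483  631^745=134  631^746=843
  631^747=325
Found 325 at exponent 747.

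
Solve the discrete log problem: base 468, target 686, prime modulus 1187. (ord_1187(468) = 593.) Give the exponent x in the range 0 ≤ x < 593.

Baby-step giant-step with m = ceil(sqrt(593)) = 25.
Baby table (468^j mod 1187 for j=0..24):
  0:1  1:468  2:616  3:1034  4:803  5:712  6:856  7:589
  8:268  9:789  10:95  11:541  12:357  13:896  14:317  15:1168
  16:604  17:166  18:533  19:174  20:716  21:354  22:679  23:843
  24:440
Giant step factor: 468^(-25) ≡ 436 (mod 1187).
Scan 686·436^i mod 1187 for i = 0, 1, …:
  i=0: 686   i=1: 1159   i=2: 849   i=3: 1007
  i=4: 1049   i=5: 369   i=6: 639   i=7: 846
  i=8: 886   i=9: 521     …   i=16: 556
  i=17: 268
Match at i=17, j=8: x = 17·25 + 8 = 433.

433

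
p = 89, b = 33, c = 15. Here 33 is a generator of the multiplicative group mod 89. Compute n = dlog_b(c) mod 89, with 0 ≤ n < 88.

Baby-step giant-step with m = ceil(sqrt(88)) = 10.
Baby table (33^j mod 89 for j=0..9):
  0:1  1:33  2:21  3:70  4:85  5:46  6:5  7:76
  8:16  9:83
Giant step factor: 33^(-10) ≡ 40 (mod 89).
Scan 15·40^i mod 89 for i = 0, 1, …:
  i=0: 15   i=1: 66   i=2: 59   i=3: 46
Match at i=3, j=5: n = 3·10 + 5 = 35.

35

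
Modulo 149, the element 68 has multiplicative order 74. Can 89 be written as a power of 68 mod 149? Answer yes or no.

89 ∈ ⟨68⟩ iff 89^74 ≡ 1 (mod 149), since |⟨68⟩| = 74.
89^74 mod 149 = 148.
Since 148 ≠ 1, 89 does not lie in the subgroup.

no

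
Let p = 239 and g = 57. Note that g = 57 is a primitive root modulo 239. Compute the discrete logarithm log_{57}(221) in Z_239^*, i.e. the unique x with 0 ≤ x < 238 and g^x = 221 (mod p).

201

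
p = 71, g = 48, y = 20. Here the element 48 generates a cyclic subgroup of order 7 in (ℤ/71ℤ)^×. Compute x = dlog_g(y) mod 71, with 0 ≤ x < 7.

5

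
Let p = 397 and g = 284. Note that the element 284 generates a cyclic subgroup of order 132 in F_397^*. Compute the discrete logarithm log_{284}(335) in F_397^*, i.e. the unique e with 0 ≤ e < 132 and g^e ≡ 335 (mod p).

Baby-step giant-step with m = ceil(sqrt(132)) = 12.
Baby table (284^j mod 397 for j=0..11):
  0:1  1:284  2:65  3:198  4:255  5:166  6:298  7:71
  8:314  9:248  10:163  11:240
Giant step factor: 284^(-12) ≡ 16 (mod 397).
Scan 335·16^i mod 397 for i = 0, 1, …:
  i=0: 335   i=1: 199   i=2: 8   i=3: 128
  i=4: 63   i=5: 214   i=6: 248
Match at i=6, j=9: e = 6·12 + 9 = 81.

81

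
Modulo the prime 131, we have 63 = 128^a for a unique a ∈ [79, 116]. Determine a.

90

Compute 128^79 mod 131 = 103, then multiply by 128 repeatedly:
  128^79=103  128^80=84  128^81=10  128^82=101  128^83=90
  128^84=123  128^85=24  128^86=59  128^87=85  128^88=7
  128^89=110  128^90=63
Found 63 at exponent 90.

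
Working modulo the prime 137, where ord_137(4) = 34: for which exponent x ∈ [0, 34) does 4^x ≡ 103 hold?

Successive powers of 4 modulo 137:
  4^0=1  4^1=4  4^2=16  4^3=64  4^4=119  4^5=65
  4^6=123  4^7=81  4^8=50  4^9=63  4^10=115  4^11=49
  4^12=59  4^13=99  4^14=122  4^15=77  4^16=34  4^17=136
  4^18=133  4^19=121  4^20=73  4^21=18  4^22=72  4^23=14
  4^24=56  4^25=87  4^26=74  4^27=22  4^28=88  4^29=78
  4^30=38  4^31=15  4^32=60  4^33=103
So 4^33 ≡ 103 (mod 137), giving x = 33.

33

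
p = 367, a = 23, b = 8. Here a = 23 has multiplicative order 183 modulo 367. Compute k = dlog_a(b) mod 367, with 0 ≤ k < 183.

45

Baby-step giant-step with m = ceil(sqrt(183)) = 14.
Baby table (23^j mod 367 for j=0..13):
  0:1  1:23  2:162  3:56  4:187  5:264  6:200  7:196
  8:104  9:190  10:333  11:319  12:364  13:298
Giant step factor: 23^(-14) ≡ 37 (mod 367).
Scan 8·37^i mod 367 for i = 0, 1, …:
  i=0: 8   i=1: 296   i=2: 309   i=3: 56
Match at i=3, j=3: k = 3·14 + 3 = 45.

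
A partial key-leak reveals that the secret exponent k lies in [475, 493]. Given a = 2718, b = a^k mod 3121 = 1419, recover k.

489

Compute 2718^475 mod 3121 = 148, then multiply by 2718 repeatedly:
  2718^475=148  2718^476=2776  2718^477=1711  2718^478=208  2718^479=443
  2718^480=2489  2718^481=1895  2718^482=960  2718^483=124  2718^484=3085
  2718^485=2024  2718^486=2030  2718^487=2733  2718^488=314  2718^489=1419
Found 1419 at exponent 489.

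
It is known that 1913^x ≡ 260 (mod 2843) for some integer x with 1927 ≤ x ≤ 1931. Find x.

Compute 1913^1927 mod 2843 = 260, then multiply by 1913 repeatedly:
  1913^1927=260
Found 260 at exponent 1927.

1927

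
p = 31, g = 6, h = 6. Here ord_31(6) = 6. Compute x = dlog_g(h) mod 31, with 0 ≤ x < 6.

1

Successive powers of 6 modulo 31:
  6^0=1  6^1=6
So 6^1 ≡ 6 (mod 31), giving x = 1.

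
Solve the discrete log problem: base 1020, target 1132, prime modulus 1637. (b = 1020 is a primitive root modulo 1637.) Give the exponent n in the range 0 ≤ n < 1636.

473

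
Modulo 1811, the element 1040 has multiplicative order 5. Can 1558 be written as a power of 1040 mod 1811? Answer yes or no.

no

⟨1040⟩ has order 5; its elements mod 1811 are {1, 433, 956, 1040, 1192}.
1558 is not in this set.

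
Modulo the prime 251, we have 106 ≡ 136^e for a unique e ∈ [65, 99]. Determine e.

72

Compute 136^65 mod 251 = 226, then multiply by 136 repeatedly:
  136^65=226  136^66=114  136^67=193  136^68=144  136^69=6
  136^70=63  136^71=34  136^72=106
Found 106 at exponent 72.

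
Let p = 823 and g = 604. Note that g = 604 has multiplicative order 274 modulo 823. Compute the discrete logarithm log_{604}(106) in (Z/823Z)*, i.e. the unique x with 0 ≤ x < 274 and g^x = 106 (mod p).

162

Baby-step giant-step with m = ceil(sqrt(274)) = 17.
Baby table (604^j mod 823 for j=0..16):
  0:1  1:604  2:227  3:490  4:503  5:125  6:607  7:393
  8:348  9:327  10:811  11:159  12:568  13:704  14:548  15:146
  16:123
Giant step factor: 604^(-17) ≡ 152 (mod 823).
Scan 106·152^i mod 823 for i = 0, 1, …:
  i=0: 106   i=1: 475   i=2: 599   i=3: 518
  i=4: 551   i=5: 629   i=6: 140   i=7: 705
  i=8: 170   i=9: 327
Match at i=9, j=9: x = 9·17 + 9 = 162.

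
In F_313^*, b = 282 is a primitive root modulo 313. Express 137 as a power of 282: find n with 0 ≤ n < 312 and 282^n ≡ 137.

224

Baby-step giant-step with m = ceil(sqrt(312)) = 18.
Baby table (282^j mod 313 for j=0..17):
  0:1  1:282  2:22  3:257  4:171  5:20  6:6  7:127
  8:132  9:290  10:87  11:120  12:36  13:136  14:166  15:175
  16:209  17:94
Giant step factor: 282^(-18) ≡ 242 (mod 313).
Scan 137·242^i mod 313 for i = 0, 1, …:
  i=0: 137   i=1: 289   i=2: 139   i=3: 147
  i=4: 205   i=5: 156   i=6: 192   i=7: 140
  i=8: 76   i=9: 238   i=10: 4   i=11: 29
  i=12: 132
Match at i=12, j=8: n = 12·18 + 8 = 224.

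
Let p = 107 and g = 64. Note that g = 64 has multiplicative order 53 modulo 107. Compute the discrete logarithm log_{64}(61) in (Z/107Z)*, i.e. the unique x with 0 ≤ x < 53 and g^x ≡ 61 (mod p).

37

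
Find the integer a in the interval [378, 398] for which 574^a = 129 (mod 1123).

385

Compute 574^378 mod 1123 = 240, then multiply by 574 repeatedly:
  574^378=240  574^379=754  574^380=441  574^381=459  574^382=684
  574^383=689  574^384=190  574^385=129
Found 129 at exponent 385.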